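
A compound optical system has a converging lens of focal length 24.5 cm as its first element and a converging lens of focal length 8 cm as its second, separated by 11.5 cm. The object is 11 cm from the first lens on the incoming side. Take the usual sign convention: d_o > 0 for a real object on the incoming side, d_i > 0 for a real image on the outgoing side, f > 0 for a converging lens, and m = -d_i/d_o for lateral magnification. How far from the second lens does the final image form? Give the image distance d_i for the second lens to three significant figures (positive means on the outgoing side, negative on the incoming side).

Lens 1: 1/d_i1 = 1/f_1 - 1/d_o1 = 1/24.5 - 1/11 = -0.05009 cm^-1, so d_i1 = -19.963 cm.
The intermediate image is virtual, 19.963 cm to the left of lens 1, so d_o2 = L - d_i1 = 11.5 - (-19.963) = 31.463 cm.
Lens 2: 1/d_i2 = 1/f_2 - 1/d_o2 = 1/8 - 1/(31.463) = 0.09322 cm^-1, so d_i2 = 10.728 cm.

10.7 cm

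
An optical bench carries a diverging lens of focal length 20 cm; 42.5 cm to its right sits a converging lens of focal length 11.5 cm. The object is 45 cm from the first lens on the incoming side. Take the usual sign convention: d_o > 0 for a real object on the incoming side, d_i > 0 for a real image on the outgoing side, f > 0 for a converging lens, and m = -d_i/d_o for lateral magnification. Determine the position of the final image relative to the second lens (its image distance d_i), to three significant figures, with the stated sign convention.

Applying the thin-lens equation to the first lens, 1/(-20) = 1/45 + 1/d_i1, which gives d_i1 = -13.846 cm.
With d_i1 < 0 the first image is virtual and lies on the object side; the object distance for lens 2 is d_o2 = 42.5 - (-13.846) = 56.346 cm.
Applying the thin-lens equation again with f_2 = 11.5 cm and d_o2 = 56.346 cm gives d_i2 = 14.449 cm.

14.4 cm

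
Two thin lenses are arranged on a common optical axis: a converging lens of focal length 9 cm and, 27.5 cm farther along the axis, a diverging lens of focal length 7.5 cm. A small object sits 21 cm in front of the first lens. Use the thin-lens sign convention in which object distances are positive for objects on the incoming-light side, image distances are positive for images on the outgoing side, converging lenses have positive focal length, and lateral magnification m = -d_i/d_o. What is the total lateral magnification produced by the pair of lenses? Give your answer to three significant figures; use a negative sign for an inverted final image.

-0.292

Applying the thin-lens equation to the first lens, 1/9 = 1/21 + 1/d_i1, which gives d_i1 = 15.750 cm.
Its lateral magnification is m_1 = -d_i1/d_o1 = -(15.750)/21 = -0.7500.
That image sits 11.750 cm in front of the second lens, so d_o2 = 11.750 cm.
Applying the thin-lens equation again with f_2 = -7.5 cm and d_o2 = 11.750 cm gives d_i2 = -4.578 cm.
m_2 = -(-4.578)/(11.750) = 0.3896.
Total m = m_1 x m_2 = (-0.7500)(0.3896) = -0.2922.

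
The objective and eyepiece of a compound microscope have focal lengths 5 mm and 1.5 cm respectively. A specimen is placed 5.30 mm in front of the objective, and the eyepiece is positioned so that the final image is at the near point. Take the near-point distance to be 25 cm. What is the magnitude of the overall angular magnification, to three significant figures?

Convert to cm: f_obj = 5 mm = 0.5 cm; d_o = 5.30 mm = 0.53 cm.
Objective: 1/d_i = 1/f_obj - 1/d_o = 1/0.5 - 1/0.53 = 0.11321 cm^-1, so d_i = 8.833 cm.
m_obj = -d_i/d_o = -8.833/0.53 = -16.667.
Eyepiece angular magnification (image at near point): M_eye = 1 + D/f_e = 1 + 25/1.5 = 17.667.
Overall M = m_obj x M_eye = (-16.667)(17.667) = -294.44.
|M| = 294.44.

294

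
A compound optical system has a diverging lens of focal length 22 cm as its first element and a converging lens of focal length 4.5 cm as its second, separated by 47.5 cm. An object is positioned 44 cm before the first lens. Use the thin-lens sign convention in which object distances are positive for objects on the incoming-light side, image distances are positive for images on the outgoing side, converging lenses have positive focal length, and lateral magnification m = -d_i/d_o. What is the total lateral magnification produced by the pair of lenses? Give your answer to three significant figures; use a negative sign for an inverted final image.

-0.0260

Lens 1: 1/d_i1 = 1/f_1 - 1/d_o1 = 1/(-22) - 1/44 = -0.06818 cm^-1, so d_i1 = -14.667 cm.
m_1 = -(-14.667)/44 = 0.3333.
With d_i1 < 0 the first image is virtual and lies on the object side; the object distance for lens 2 is d_o2 = 47.5 - (-14.667) = 62.167 cm.
Lens 2: 1/d_i2 = 1/f_2 - 1/d_o2 = 1/4.5 - 1/(62.167) = 0.20614 cm^-1, so d_i2 = 4.851 cm.
m_2 = -(4.851)/(62.167) = -0.0780.
The system's lateral magnification is m_1 m_2 = (0.3333)(-0.0780) = -0.0260.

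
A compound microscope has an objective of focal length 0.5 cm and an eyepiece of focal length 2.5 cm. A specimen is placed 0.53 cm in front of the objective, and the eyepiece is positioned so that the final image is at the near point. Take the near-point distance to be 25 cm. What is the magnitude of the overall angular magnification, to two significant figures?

Objective: 1/d_i = 1/f_obj - 1/d_o = 1/0.5 - 1/0.53 = 0.11321 cm^-1, so d_i = 8.833 cm.
m_obj = -d_i/d_o = -8.833/0.53 = -16.667.
Eyepiece angular magnification (image at near point): M_eye = 1 + D/f_e = 1 + 25/2.5 = 11.000.
Overall M = m_obj x M_eye = (-16.667)(11.000) = -183.33.
|M| = 183.33.

180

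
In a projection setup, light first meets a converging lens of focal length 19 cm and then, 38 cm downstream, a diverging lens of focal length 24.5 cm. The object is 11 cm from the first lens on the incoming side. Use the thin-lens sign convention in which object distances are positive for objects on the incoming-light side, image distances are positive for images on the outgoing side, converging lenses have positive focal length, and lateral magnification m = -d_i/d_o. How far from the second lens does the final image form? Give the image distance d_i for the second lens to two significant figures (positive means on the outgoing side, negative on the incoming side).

-18 cm

First lens: d_i1 = 1/(1/19 - 1/11) = -26.125 cm.
With d_i1 < 0 the first image is virtual and lies on the object side; the object distance for lens 2 is d_o2 = 38 - (-26.125) = 64.125 cm.
Second lens: d_i2 = 1/(1/(-24.5) - 1/(64.125)) = -17.727 cm.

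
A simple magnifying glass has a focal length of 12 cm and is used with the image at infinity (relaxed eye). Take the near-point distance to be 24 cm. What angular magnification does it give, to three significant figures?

M = D/f = 24/12 = 2.000.

2.00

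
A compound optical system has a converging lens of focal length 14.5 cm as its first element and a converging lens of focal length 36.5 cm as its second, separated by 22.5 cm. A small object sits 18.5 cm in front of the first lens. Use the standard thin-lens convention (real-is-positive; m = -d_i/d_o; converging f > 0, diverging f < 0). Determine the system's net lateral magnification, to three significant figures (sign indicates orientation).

-1.63

Applying the thin-lens equation to the first lens, 1/14.5 = 1/18.5 + 1/d_i1, which gives d_i1 = 67.063 cm.
Its lateral magnification is m_1 = -d_i1/d_o1 = -(67.063)/18.5 = -3.6250.
This image would form 67.063 cm past lens 1, i.e. 44.563 cm beyond lens 2, so it is a virtual object for lens 2: d_o2 = 22.5 - 67.063 = -44.563 cm.
Applying the thin-lens equation again with f_2 = 36.5 cm and d_o2 = -44.563 cm gives d_i2 = 20.065 cm.
m_2 = -(20.065)/(-44.563) = 0.4503.
Overall magnification: m = m_1 m_2 = -1.6322.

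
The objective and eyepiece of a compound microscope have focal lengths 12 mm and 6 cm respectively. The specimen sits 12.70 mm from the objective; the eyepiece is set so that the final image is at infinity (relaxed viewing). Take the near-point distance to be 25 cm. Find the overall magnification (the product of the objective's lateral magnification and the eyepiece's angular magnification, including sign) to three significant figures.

Convert to cm: f_obj = 12 mm = 1.2 cm; d_o = 12.70 mm = 1.27 cm.
Objective: 1/d_i = 1/f_obj - 1/d_o = 1/1.2 - 1/1.27 = 0.04593 cm^-1, so d_i = 21.771 cm.
m_obj = -d_i/d_o = -21.771/1.27 = -17.143.
Eyepiece angular magnification (image at infinity): M_eye = D/f_e = 25/6 = 4.167.
Overall M = m_obj x M_eye = (-17.143)(4.167) = -71.43.

-71.4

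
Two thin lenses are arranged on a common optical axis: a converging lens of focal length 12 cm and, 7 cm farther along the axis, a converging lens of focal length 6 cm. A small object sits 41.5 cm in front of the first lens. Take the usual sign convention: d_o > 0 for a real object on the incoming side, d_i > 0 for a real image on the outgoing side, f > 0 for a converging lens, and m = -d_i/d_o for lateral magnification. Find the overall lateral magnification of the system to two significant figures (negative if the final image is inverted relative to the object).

-0.15

First lens: d_i1 = 1/(1/12 - 1/41.5) = 16.881 cm.
m_1 = -(16.881)/41.5 = -0.4068.
Since 16.881 cm > 7 cm, the first image lies past the second lens and serves as a virtual object: d_o2 = L - d_i1 = -9.881 cm.
Second lens: d_i2 = 1/(1/6 - 1/(-9.881)) = 3.733 cm.
m_2 = -(3.733)/(-9.881) = 0.3778.
Total m = m_1 x m_2 = (-0.4068)(0.3778) = -0.1537.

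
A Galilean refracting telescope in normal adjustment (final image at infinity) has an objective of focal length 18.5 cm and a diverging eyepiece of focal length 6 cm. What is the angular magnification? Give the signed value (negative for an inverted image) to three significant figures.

M = -f_obj/f_eye = -18.5/(-6) = 3.083.

3.08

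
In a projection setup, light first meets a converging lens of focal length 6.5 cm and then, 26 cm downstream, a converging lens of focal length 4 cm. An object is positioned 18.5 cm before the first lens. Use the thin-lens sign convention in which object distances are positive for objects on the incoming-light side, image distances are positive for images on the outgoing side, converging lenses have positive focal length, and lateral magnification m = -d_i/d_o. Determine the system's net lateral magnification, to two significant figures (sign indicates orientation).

0.18

Lens 1: 1/d_i1 = 1/f_1 - 1/d_o1 = 1/6.5 - 1/18.5 = 0.09979 cm^-1, so d_i1 = 10.021 cm.
m_1 = -(10.021)/18.5 = -0.5417.
That image sits 15.979 cm in front of the second lens, so d_o2 = 15.979 cm.
Lens 2: 1/d_i2 = 1/f_2 - 1/d_o2 = 1/4 - 1/(15.979) = 0.18742 cm^-1, so d_i2 = 5.336 cm.
m_2 = -(5.336)/(15.979) = -0.3339.
Total m = m_1 x m_2 = (-0.5417)(-0.3339) = 0.1809.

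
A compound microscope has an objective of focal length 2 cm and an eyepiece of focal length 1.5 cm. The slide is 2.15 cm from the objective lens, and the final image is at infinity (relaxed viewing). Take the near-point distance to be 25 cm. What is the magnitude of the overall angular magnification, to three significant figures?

222

Objective: 1/d_i = 1/f_obj - 1/d_o = 1/2 - 1/2.15 = 0.03488 cm^-1, so d_i = 28.667 cm.
m_obj = -d_i/d_o = -28.667/2.15 = -13.333.
Eyepiece angular magnification (image at infinity): M_eye = D/f_e = 25/1.5 = 16.667.
Overall M = m_obj x M_eye = (-13.333)(16.667) = -222.22.
|M| = 222.22.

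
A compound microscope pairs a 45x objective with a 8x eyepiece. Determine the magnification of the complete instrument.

The overall magnification of a compound microscope is the product of the objective and eyepiece magnifications:
M = M_obj x M_eye = 45 x 8 = 360.

360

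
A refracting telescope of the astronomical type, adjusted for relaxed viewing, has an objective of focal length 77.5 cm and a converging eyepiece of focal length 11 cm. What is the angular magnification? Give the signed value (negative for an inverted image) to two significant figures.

M = -f_obj/f_eye = -77.5/(11) = -7.045.

-7.0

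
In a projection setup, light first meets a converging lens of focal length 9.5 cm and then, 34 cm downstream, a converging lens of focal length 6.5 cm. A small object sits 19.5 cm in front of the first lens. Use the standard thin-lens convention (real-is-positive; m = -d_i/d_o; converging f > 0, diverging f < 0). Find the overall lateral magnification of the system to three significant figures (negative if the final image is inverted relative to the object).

0.688

Applying the thin-lens equation to the first lens, 1/9.5 = 1/19.5 + 1/d_i1, which gives d_i1 = 18.525 cm.
Its lateral magnification is m_1 = -d_i1/d_o1 = -(18.525)/19.5 = -0.9500.
That image sits 15.475 cm in front of the second lens, so d_o2 = 15.475 cm.
Applying the thin-lens equation again with f_2 = 6.5 cm and d_o2 = 15.475 cm gives d_i2 = 11.208 cm.
m_2 = -(11.208)/(15.475) = -0.7242.
Total m = m_1 x m_2 = (-0.9500)(-0.7242) = 0.6880.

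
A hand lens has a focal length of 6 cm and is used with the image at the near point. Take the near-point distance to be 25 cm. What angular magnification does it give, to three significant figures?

5.17

M = 1 + D/f = 1 + 25/6 = 5.167.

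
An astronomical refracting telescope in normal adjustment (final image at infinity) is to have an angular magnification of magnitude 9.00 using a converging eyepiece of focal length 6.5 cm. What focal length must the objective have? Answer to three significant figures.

58.5 cm

|M| = f_obj/|f_eye|, so f_obj = |M| x |f_eye| = 9.0 x 6.5 = 58.500 cm.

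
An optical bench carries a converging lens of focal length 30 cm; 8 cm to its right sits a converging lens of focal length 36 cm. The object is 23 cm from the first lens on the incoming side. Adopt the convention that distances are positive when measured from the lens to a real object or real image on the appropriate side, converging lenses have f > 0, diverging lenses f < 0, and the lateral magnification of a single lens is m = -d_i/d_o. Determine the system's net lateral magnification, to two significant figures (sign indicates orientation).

-2.2

Applying the thin-lens equation to the first lens, 1/30 = 1/23 + 1/d_i1, which gives d_i1 = -98.571 cm.
Its lateral magnification is m_1 = -d_i1/d_o1 = -(-98.571)/23 = 4.2857.
The intermediate image is virtual, 98.571 cm to the left of lens 1, so d_o2 = L - d_i1 = 8 - (-98.571) = 106.571 cm.
Applying the thin-lens equation again with f_2 = 36 cm and d_o2 = 106.571 cm gives d_i2 = 54.364 cm.
m_2 = -(54.364)/(106.571) = -0.5101.
The system's lateral magnification is m_1 m_2 = (4.2857)(-0.5101) = -2.1862.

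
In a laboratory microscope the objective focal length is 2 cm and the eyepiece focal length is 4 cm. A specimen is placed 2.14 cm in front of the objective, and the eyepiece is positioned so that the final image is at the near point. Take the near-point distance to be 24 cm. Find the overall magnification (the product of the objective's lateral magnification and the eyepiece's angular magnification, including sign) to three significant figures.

Objective: 1/d_i = 1/f_obj - 1/d_o = 1/2 - 1/2.14 = 0.03271 cm^-1, so d_i = 30.571 cm.
m_obj = -d_i/d_o = -30.571/2.14 = -14.286.
Eyepiece angular magnification (image at near point): M_eye = 1 + D/f_e = 1 + 24/4 = 7.000.
Overall M = m_obj x M_eye = (-14.286)(7.000) = -100.00.

-100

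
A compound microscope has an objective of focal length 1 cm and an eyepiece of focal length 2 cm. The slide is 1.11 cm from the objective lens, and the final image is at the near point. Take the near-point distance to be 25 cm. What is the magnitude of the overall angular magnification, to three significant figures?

123

Objective: 1/d_i = 1/f_obj - 1/d_o = 1/1 - 1/1.11 = 0.09910 cm^-1, so d_i = 10.091 cm.
m_obj = -d_i/d_o = -10.091/1.11 = -9.091.
Eyepiece angular magnification (image at near point): M_eye = 1 + D/f_e = 1 + 25/2 = 13.500.
Overall M = m_obj x M_eye = (-9.091)(13.500) = -122.73.
|M| = 122.73.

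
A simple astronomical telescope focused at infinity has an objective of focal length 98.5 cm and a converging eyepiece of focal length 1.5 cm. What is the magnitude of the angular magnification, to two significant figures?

66

|M| = f_obj/|f_eye| = 98.5/1.5 = 65.667.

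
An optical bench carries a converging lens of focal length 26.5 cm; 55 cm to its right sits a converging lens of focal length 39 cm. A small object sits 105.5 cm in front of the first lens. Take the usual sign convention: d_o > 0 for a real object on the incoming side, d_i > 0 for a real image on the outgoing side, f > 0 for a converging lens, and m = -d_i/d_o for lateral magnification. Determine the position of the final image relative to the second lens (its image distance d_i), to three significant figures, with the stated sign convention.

Applying the thin-lens equation to the first lens, 1/26.5 = 1/105.5 + 1/d_i1, which gives d_i1 = 35.389 cm.
The intermediate image is 35.389 cm to the right of lens 1, so d_o2 = L - d_i1 = 55 - 35.389 = 19.611 cm.
Applying the thin-lens equation again with f_2 = 39 cm and d_o2 = 19.611 cm gives d_i2 = -39.446 cm.

-39.4 cm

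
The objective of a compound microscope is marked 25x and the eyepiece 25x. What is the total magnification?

The overall magnification of a compound microscope is the product of the objective and eyepiece magnifications:
M = M_obj x M_eye = 25 x 25 = 625.

625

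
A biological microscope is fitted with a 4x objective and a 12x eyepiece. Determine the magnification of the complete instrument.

48

The overall magnification of a compound microscope is the product of the objective and eyepiece magnifications:
M = M_obj x M_eye = 4 x 12 = 48.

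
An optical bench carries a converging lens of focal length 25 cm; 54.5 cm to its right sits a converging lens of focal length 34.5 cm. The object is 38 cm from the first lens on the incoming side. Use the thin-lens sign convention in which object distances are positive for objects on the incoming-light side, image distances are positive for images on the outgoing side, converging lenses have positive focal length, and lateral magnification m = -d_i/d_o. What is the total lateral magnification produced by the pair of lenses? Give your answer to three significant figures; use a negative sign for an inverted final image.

First lens: d_i1 = 1/(1/25 - 1/38) = 73.077 cm.
m_1 = -(73.077)/38 = -1.9231.
Since 73.077 cm > 54.5 cm, the first image lies past the second lens and serves as a virtual object: d_o2 = L - d_i1 = -18.577 cm.
Second lens: d_i2 = 1/(1/34.5 - 1/(-18.577)) = 12.075 cm.
m_2 = -(12.075)/(-18.577) = 0.6500.
Overall magnification: m = m_1 m_2 = -1.2500.

-1.25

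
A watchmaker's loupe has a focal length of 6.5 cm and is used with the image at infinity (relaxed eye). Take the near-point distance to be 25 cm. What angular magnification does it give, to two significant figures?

3.8

M = D/f = 25/6.5 = 3.846.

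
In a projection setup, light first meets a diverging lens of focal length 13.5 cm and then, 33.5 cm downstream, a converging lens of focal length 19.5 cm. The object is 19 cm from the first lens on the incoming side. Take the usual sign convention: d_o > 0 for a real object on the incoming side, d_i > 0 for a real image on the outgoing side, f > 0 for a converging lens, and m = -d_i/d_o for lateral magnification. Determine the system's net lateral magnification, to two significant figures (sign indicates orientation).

Lens 1: 1/d_i1 = 1/f_1 - 1/d_o1 = 1/(-13.5) - 1/19 = -0.12671 cm^-1, so d_i1 = -7.892 cm.
m_1 = -(-7.892)/19 = 0.4154.
The intermediate image is virtual, 7.892 cm to the left of lens 1, so d_o2 = L - d_i1 = 33.5 - (-7.892) = 41.392 cm.
Lens 2: 1/d_i2 = 1/f_2 - 1/d_o2 = 1/19.5 - 1/(41.392) = 0.02712 cm^-1, so d_i2 = 36.869 cm.
m_2 = -(36.869)/(41.392) = -0.8907.
Total m = m_1 x m_2 = (0.4154)(-0.8907) = -0.3700.

-0.37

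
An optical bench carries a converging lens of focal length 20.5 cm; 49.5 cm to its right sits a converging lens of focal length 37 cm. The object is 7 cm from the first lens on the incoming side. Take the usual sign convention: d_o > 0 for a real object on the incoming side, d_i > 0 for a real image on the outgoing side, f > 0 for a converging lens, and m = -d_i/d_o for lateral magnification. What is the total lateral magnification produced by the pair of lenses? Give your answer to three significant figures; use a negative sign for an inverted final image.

First lens: d_i1 = 1/(1/20.5 - 1/7) = -10.630 cm.
m_1 = -(-10.630)/7 = 1.5185.
With d_i1 < 0 the first image is virtual and lies on the object side; the object distance for lens 2 is d_o2 = 49.5 - (-10.630) = 60.130 cm.
Second lens: d_i2 = 1/(1/37 - 1/(60.130)) = 96.188 cm.
m_2 = -(96.188)/(60.130) = -1.5997.
Total m = m_1 x m_2 = (1.5185)(-1.5997) = -2.4291.

-2.43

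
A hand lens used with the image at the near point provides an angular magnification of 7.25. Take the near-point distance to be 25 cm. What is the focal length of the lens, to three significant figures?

4.00 cm

For the image at the near point, M = 1 + D/f.
f = D/(M - 1) = 25/(7.25 - 1) = 4.000 cm.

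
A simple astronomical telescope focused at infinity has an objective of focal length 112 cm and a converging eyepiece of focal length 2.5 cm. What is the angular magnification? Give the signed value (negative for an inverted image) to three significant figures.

-44.8

M = -f_obj/f_eye = -112/(2.5) = -44.800.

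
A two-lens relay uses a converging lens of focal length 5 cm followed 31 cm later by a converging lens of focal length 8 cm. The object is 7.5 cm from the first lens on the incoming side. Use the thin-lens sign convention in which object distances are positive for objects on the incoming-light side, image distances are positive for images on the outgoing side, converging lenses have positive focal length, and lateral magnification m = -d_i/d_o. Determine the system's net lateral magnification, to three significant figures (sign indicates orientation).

2.00

Lens 1: 1/d_i1 = 1/f_1 - 1/d_o1 = 1/5 - 1/7.5 = 0.06667 cm^-1, so d_i1 = 15.000 cm.
m_1 = -(15.000)/7.5 = -2.0000.
That image sits 16.000 cm in front of the second lens, so d_o2 = 16.000 cm.
Lens 2: 1/d_i2 = 1/f_2 - 1/d_o2 = 1/8 - 1/(16.000) = 0.06250 cm^-1, so d_i2 = 16.000 cm.
m_2 = -(16.000)/(16.000) = -1.0000.
Total m = m_1 x m_2 = (-2.0000)(-1.0000) = 2.0000.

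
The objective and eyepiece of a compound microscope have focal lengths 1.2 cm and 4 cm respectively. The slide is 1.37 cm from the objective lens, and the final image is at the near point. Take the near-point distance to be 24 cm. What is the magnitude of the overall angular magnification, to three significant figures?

49.4

Objective: 1/d_i = 1/f_obj - 1/d_o = 1/1.2 - 1/1.37 = 0.10341 cm^-1, so d_i = 9.671 cm.
m_obj = -d_i/d_o = -9.671/1.37 = -7.059.
Eyepiece angular magnification (image at near point): M_eye = 1 + D/f_e = 1 + 24/4 = 7.000.
Overall M = m_obj x M_eye = (-7.059)(7.000) = -49.41.
|M| = 49.41.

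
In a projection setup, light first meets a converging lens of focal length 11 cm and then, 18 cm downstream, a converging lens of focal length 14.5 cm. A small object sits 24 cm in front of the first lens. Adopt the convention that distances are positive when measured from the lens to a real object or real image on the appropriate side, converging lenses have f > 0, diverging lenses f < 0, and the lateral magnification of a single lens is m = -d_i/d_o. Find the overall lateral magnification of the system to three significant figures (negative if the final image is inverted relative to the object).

Lens 1: 1/d_i1 = 1/f_1 - 1/d_o1 = 1/11 - 1/24 = 0.04924 cm^-1, so d_i1 = 20.308 cm.
m_1 = -(20.308)/24 = -0.8462.
This image would form 20.308 cm past lens 1, i.e. 2.308 cm beyond lens 2, so it is a virtual object for lens 2: d_o2 = 18 - 20.308 = -2.308 cm.
Lens 2: 1/d_i2 = 1/f_2 - 1/d_o2 = 1/14.5 - 1/(-2.308) = 0.50230 cm^-1, so d_i2 = 1.991 cm.
m_2 = -(1.991)/(-2.308) = 0.8627.
Overall magnification: m = m_1 m_2 = -0.7300.

-0.730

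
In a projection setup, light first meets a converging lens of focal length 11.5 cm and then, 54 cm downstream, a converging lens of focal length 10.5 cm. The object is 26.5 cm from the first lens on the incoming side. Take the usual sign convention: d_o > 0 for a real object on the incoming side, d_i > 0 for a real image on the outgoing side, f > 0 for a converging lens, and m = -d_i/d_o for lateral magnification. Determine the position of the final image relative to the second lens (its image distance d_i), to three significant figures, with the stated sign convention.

First lens: d_i1 = 1/(1/11.5 - 1/26.5) = 20.317 cm.
Object distance for lens 2: d_o2 = 54 - 20.317 = 33.683 cm.
Second lens: d_i2 = 1/(1/10.5 - 1/(33.683)) = 15.256 cm.

15.3 cm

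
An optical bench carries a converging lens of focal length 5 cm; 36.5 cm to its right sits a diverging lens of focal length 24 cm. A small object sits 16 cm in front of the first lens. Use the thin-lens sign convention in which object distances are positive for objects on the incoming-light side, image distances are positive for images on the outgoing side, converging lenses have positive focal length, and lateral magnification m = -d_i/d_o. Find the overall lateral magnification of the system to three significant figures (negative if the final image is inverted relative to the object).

-0.205

First lens: d_i1 = 1/(1/5 - 1/16) = 7.273 cm.
m_1 = -(7.273)/16 = -0.4545.
That image sits 29.227 cm in front of the second lens, so d_o2 = 29.227 cm.
Second lens: d_i2 = 1/(1/(-24) - 1/(29.227)) = -13.178 cm.
m_2 = -(-13.178)/(29.227) = 0.4509.
Total m = m_1 x m_2 = (-0.4545)(0.4509) = -0.2050.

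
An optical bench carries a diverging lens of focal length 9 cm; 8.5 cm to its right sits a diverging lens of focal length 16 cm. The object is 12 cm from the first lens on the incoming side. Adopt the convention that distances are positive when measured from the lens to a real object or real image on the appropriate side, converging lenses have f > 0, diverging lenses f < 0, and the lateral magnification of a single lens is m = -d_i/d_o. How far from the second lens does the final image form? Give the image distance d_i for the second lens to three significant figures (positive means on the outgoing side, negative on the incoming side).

-7.36 cm

First lens: d_i1 = 1/(1/(-9) - 1/12) = -5.143 cm.
With d_i1 < 0 the first image is virtual and lies on the object side; the object distance for lens 2 is d_o2 = 8.5 - (-5.143) = 13.643 cm.
Second lens: d_i2 = 1/(1/(-16) - 1/(13.643)) = -7.364 cm.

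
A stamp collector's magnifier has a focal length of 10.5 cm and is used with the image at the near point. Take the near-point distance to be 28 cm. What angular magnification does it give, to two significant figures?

3.7

M = 1 + D/f = 1 + 28/10.5 = 3.667.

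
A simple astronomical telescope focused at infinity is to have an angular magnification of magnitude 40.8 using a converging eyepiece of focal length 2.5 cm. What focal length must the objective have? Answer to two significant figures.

|M| = f_obj/|f_eye|, so f_obj = |M| x |f_eye| = 40.8 x 2.5 = 102.000 cm.

100 cm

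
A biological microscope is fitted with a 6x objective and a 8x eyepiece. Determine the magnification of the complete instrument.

The overall magnification of a compound microscope is the product of the objective and eyepiece magnifications:
M = M_obj x M_eye = 6 x 8 = 48.

48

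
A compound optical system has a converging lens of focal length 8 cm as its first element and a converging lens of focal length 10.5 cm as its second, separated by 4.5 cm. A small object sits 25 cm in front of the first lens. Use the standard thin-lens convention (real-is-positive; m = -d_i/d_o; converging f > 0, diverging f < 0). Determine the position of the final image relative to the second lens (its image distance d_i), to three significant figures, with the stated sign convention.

4.29 cm

First lens: d_i1 = 1/(1/8 - 1/25) = 11.765 cm.
This image would form 11.765 cm past lens 1, i.e. 7.265 cm beyond lens 2, so it is a virtual object for lens 2: d_o2 = 4.5 - 11.765 = -7.265 cm.
Second lens: d_i2 = 1/(1/10.5 - 1/(-7.265)) = 4.294 cm.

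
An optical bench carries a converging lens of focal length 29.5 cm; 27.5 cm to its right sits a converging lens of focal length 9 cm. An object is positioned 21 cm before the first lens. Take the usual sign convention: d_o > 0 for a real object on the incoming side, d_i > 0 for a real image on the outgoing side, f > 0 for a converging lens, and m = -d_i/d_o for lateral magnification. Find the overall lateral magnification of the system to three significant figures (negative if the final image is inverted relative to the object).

-0.342

Lens 1: 1/d_i1 = 1/f_1 - 1/d_o1 = 1/29.5 - 1/21 = -0.01372 cm^-1, so d_i1 = -72.882 cm.
m_1 = -(-72.882)/21 = 3.4706.
The intermediate image is virtual, 72.882 cm to the left of lens 1, so d_o2 = L - d_i1 = 27.5 - (-72.882) = 100.382 cm.
Lens 2: 1/d_i2 = 1/f_2 - 1/d_o2 = 1/9 - 1/(100.382) = 0.10115 cm^-1, so d_i2 = 9.886 cm.
m_2 = -(9.886)/(100.382) = -0.0985.
Overall magnification: m = m_1 m_2 = -0.3418.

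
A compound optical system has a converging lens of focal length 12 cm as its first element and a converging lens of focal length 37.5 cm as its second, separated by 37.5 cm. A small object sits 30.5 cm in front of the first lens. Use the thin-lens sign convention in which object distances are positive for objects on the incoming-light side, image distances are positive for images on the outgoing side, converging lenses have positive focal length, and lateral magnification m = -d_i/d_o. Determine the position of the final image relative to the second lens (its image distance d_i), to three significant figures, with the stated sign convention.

Lens 1: 1/d_i1 = 1/f_1 - 1/d_o1 = 1/12 - 1/30.5 = 0.05055 cm^-1, so d_i1 = 19.784 cm.
The intermediate image is 19.784 cm to the right of lens 1, so d_o2 = L - d_i1 = 37.5 - 19.784 = 17.716 cm.
Lens 2: 1/d_i2 = 1/f_2 - 1/d_o2 = 1/37.5 - 1/(17.716) = -0.02978 cm^-1, so d_i2 = -33.581 cm.

-33.6 cm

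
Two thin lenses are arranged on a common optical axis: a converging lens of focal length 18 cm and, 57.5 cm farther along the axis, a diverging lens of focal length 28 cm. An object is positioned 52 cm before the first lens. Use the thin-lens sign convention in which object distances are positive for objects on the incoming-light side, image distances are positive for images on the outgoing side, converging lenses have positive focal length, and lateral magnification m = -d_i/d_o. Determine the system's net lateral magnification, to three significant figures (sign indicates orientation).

Applying the thin-lens equation to the first lens, 1/18 = 1/52 + 1/d_i1, which gives d_i1 = 27.529 cm.
Its lateral magnification is m_1 = -d_i1/d_o1 = -(27.529)/52 = -0.5294.
That image sits 29.971 cm in front of the second lens, so d_o2 = 29.971 cm.
Applying the thin-lens equation again with f_2 = -28 cm and d_o2 = 29.971 cm gives d_i2 = -14.476 cm.
m_2 = -(-14.476)/(29.971) = 0.4830.
Overall magnification: m = m_1 m_2 = -0.2557.

-0.256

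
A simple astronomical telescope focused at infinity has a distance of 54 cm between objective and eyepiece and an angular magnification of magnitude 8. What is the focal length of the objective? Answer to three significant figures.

48.0 cm

In normal adjustment the tube length equals f_obj + f_eye and |M| = f_obj/f_eye.
So f_obj = 8 f_eye and 8 f_eye + f_eye = 54 cm, giving f_eye = 54/9 = 6.000 cm and f_obj = 48.000 cm.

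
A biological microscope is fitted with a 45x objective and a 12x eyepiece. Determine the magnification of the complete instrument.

540

The overall magnification of a compound microscope is the product of the objective and eyepiece magnifications:
M = M_obj x M_eye = 45 x 12 = 540.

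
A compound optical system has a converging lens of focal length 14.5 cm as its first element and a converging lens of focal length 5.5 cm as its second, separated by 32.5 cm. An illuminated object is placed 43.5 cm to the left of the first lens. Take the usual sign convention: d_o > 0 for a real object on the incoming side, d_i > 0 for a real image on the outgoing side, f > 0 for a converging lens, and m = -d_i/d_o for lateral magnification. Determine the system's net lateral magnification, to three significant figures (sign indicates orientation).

0.524

Lens 1: 1/d_i1 = 1/f_1 - 1/d_o1 = 1/14.5 - 1/43.5 = 0.04598 cm^-1, so d_i1 = 21.750 cm.
m_1 = -(21.750)/43.5 = -0.5000.
The intermediate image is 21.750 cm to the right of lens 1, so d_o2 = L - d_i1 = 32.5 - 21.750 = 10.750 cm.
Lens 2: 1/d_i2 = 1/f_2 - 1/d_o2 = 1/5.5 - 1/(10.750) = 0.08879 cm^-1, so d_i2 = 11.262 cm.
m_2 = -(11.262)/(10.750) = -1.0476.
Overall magnification: m = m_1 m_2 = 0.5238.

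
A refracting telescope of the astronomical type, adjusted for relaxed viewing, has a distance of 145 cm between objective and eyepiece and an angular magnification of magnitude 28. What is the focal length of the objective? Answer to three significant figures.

In normal adjustment the tube length equals f_obj + f_eye and |M| = f_obj/f_eye.
So f_obj = 28 f_eye and 28 f_eye + f_eye = 145 cm, giving f_eye = 145/29 = 5.000 cm and f_obj = 140.000 cm.

140 cm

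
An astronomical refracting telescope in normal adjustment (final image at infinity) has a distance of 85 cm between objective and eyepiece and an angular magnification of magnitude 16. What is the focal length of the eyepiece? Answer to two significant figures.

In normal adjustment the tube length equals f_obj + f_eye and |M| = f_obj/f_eye.
So f_obj = 16 f_eye and 16 f_eye + f_eye = 85 cm, giving f_eye = 85/17 = 5.000 cm and f_obj = 80.000 cm.

5.0 cm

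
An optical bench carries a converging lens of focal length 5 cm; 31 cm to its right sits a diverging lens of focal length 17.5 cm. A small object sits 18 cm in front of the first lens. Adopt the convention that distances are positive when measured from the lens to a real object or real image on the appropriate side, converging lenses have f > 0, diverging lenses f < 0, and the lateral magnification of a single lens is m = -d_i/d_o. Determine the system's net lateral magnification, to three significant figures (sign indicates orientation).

-0.162

Lens 1: 1/d_i1 = 1/f_1 - 1/d_o1 = 1/5 - 1/18 = 0.14444 cm^-1, so d_i1 = 6.923 cm.
m_1 = -(6.923)/18 = -0.3846.
The intermediate image is 6.923 cm to the right of lens 1, so d_o2 = L - d_i1 = 31 - 6.923 = 24.077 cm.
Lens 2: 1/d_i2 = 1/f_2 - 1/d_o2 = 1/(-17.5) - 1/(24.077) = -0.09868 cm^-1, so d_i2 = -10.134 cm.
m_2 = -(-10.134)/(24.077) = 0.4209.
Overall magnification: m = m_1 m_2 = -0.1619.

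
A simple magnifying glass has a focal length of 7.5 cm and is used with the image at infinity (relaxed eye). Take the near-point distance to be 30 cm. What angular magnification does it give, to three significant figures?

M = D/f = 30/7.5 = 4.000.

4.00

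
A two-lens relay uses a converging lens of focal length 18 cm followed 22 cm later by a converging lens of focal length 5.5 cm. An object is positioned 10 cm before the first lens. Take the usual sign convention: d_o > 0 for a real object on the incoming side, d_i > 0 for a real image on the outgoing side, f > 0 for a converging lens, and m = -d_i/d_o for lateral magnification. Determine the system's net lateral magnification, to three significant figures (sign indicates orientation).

-0.317

Lens 1: 1/d_i1 = 1/f_1 - 1/d_o1 = 1/18 - 1/10 = -0.04444 cm^-1, so d_i1 = -22.500 cm.
m_1 = -(-22.500)/10 = 2.2500.
With d_i1 < 0 the first image is virtual and lies on the object side; the object distance for lens 2 is d_o2 = 22 - (-22.500) = 44.500 cm.
Lens 2: 1/d_i2 = 1/f_2 - 1/d_o2 = 1/5.5 - 1/(44.500) = 0.15935 cm^-1, so d_i2 = 6.276 cm.
m_2 = -(6.276)/(44.500) = -0.1410.
Total m = m_1 x m_2 = (2.2500)(-0.1410) = -0.3173.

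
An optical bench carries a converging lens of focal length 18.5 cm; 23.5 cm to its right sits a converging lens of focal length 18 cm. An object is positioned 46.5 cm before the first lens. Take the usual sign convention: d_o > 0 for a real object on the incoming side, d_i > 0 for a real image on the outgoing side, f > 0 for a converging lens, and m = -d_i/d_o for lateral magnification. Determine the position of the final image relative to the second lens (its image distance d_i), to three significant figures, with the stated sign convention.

First lens: d_i1 = 1/(1/18.5 - 1/46.5) = 30.723 cm.
Since 30.723 cm > 23.5 cm, the first image lies past the second lens and serves as a virtual object: d_o2 = L - d_i1 = -7.223 cm.
Second lens: d_i2 = 1/(1/18 - 1/(-7.223)) = 5.155 cm.

5.15 cm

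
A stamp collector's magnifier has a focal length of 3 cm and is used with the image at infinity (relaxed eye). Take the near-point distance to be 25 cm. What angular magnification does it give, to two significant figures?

8.3

M = D/f = 25/3 = 8.333.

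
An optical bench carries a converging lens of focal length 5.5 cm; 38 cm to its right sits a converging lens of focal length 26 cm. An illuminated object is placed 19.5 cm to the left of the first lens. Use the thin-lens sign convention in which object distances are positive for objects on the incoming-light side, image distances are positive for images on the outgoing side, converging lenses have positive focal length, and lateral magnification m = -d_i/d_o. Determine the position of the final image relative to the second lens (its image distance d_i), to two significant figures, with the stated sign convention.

Applying the thin-lens equation to the first lens, 1/5.5 = 1/19.5 + 1/d_i1, which gives d_i1 = 7.661 cm.
The intermediate image is 7.661 cm to the right of lens 1, so d_o2 = L - d_i1 = 38 - 7.661 = 30.339 cm.
Applying the thin-lens equation again with f_2 = 26 cm and d_o2 = 30.339 cm gives d_i2 = 181.786 cm.

180 cm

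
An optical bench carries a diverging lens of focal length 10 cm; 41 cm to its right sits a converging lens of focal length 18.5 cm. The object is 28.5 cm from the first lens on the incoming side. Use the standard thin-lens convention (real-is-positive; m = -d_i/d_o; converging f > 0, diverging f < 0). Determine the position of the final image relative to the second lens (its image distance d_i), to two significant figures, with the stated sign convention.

Lens 1: 1/d_i1 = 1/f_1 - 1/d_o1 = 1/(-10) - 1/28.5 = -0.13509 cm^-1, so d_i1 = -7.403 cm.
With d_i1 < 0 the first image is virtual and lies on the object side; the object distance for lens 2 is d_o2 = 41 - (-7.403) = 48.403 cm.
Lens 2: 1/d_i2 = 1/f_2 - 1/d_o2 = 1/18.5 - 1/(48.403) = 0.03339 cm^-1, so d_i2 = 29.945 cm.

30 cm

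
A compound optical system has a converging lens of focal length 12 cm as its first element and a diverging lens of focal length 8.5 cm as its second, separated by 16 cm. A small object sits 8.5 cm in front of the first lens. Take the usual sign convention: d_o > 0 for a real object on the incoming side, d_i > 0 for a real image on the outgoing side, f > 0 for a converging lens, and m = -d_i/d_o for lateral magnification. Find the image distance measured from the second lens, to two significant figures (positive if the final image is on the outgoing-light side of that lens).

-7.2 cm

Lens 1: 1/d_i1 = 1/f_1 - 1/d_o1 = 1/12 - 1/8.5 = -0.03431 cm^-1, so d_i1 = -29.143 cm.
The intermediate image is virtual, 29.143 cm to the left of lens 1, so d_o2 = L - d_i1 = 16 - (-29.143) = 45.143 cm.
Lens 2: 1/d_i2 = 1/f_2 - 1/d_o2 = 1/(-8.5) - 1/(45.143) = -0.13980 cm^-1, so d_i2 = -7.153 cm.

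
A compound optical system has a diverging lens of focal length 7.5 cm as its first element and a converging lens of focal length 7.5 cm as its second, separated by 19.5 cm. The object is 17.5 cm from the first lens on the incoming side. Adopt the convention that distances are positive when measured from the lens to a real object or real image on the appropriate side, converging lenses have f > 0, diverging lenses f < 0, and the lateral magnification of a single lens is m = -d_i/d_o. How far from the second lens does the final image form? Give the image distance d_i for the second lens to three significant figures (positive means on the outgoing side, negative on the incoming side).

First lens: d_i1 = 1/(1/(-7.5) - 1/17.5) = -5.250 cm.
With d_i1 < 0 the first image is virtual and lies on the object side; the object distance for lens 2 is d_o2 = 19.5 - (-5.250) = 24.750 cm.
Second lens: d_i2 = 1/(1/7.5 - 1/(24.750)) = 10.761 cm.

10.8 cm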